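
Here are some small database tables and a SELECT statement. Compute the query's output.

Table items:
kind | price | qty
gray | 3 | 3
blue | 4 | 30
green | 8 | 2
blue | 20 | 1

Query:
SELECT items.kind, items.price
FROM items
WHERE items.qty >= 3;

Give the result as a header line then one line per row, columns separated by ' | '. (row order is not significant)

After WHERE (2 rows):
items.kind | items.price | items.qty
gray | 3 | 3
blue | 4 | 30
After SELECT (2 rows):
items.kind | items.price
gray | 3
blue | 4

== RESULT ==
items.kind | items.price
gray | 3
blue | 4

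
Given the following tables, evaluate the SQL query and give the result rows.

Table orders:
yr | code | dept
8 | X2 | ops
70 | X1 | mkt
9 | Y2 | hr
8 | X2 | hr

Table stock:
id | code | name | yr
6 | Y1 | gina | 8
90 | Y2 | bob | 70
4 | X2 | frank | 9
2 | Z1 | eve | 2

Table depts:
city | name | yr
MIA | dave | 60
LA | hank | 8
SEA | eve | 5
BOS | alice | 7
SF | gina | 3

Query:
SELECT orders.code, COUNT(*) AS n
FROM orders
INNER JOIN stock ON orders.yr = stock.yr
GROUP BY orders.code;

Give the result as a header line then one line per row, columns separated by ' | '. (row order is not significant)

== RESULT ==
orders.code | n
X2 | 2
X1 | 1
Y2 | 1

Derivation:
After JOIN stock (4 rows):
orders.yr | orders.code | orders.dept | stock.id | stock.code | stock.name | stock.yr
8 | X2 | ops | 6 | Y1 | gina | 8
70 | X1 | mkt | 90 | Y2 | bob | 70
9 | Y2 | hr | 4 | X2 | frank | 9
8 | X2 | hr | 6 | Y1 | gina | 8
After GROUP BY (3 rows):
orders.code | n
X2 | 2
X1 | 1
Y2 | 1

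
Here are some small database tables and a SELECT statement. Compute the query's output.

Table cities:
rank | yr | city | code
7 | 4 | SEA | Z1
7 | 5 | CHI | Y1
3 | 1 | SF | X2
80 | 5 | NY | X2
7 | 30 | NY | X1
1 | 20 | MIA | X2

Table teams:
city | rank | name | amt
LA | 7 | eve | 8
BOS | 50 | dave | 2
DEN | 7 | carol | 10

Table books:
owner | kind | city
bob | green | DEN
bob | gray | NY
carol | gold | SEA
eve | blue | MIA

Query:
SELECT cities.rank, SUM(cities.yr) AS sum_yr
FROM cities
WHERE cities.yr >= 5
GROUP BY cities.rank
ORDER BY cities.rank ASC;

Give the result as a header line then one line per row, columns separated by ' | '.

== RESULT ==
cities.rank | sum_yr
1 | 20
7 | 35
80 | 5

Derivation:
After WHERE (4 rows):
cities.rank | cities.yr | cities.city | cities.code
7 | 5 | CHI | Y1
80 | 5 | NY | X2
7 | 30 | NY | X1
1 | 20 | MIA | X2
After GROUP BY (3 rows):
cities.rank | sum_yr
7 | 35
80 | 5
1 | 20
After ORDER BY (3 rows):
cities.rank | sum_yr
1 | 20
7 | 35
80 | 5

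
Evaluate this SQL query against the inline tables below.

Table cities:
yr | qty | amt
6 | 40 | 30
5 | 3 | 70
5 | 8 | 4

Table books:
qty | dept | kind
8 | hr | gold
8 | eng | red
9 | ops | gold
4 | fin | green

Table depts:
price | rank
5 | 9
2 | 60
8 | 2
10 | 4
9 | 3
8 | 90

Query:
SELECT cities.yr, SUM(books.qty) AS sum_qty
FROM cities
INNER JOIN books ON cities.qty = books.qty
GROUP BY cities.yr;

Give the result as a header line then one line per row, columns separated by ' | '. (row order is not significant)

After JOIN books (2 rows):
cities.yr | cities.qty | cities.amt | books.qty | books.dept | books.kind
5 | 8 | 4 | 8 | hr | gold
5 | 8 | 4 | 8 | eng | red
After GROUP BY (1 rows):
cities.yr | sum_qty
5 | 16

== RESULT ==
cities.yr | sum_qty
5 | 16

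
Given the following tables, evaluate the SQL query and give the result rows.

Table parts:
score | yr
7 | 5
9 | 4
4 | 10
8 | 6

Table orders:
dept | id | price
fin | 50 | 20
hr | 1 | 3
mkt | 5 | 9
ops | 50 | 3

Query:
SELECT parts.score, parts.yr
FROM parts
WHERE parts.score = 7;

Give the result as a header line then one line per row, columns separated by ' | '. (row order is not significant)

After WHERE (1 rows):
parts.score | parts.yr
7 | 5
After SELECT (1 rows):
parts.score | parts.yr
7 | 5

== RESULT ==
parts.score | parts.yr
7 | 5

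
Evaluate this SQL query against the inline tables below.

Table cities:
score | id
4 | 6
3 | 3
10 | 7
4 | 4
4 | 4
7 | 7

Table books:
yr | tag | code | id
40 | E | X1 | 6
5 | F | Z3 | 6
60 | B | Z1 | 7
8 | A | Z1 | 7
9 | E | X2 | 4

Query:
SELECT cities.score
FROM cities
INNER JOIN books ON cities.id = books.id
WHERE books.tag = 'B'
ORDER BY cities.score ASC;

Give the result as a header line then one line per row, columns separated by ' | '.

== RESULT ==
cities.score
7
10

Derivation:
After JOIN books (8 rows):
cities.score | cities.id | books.yr | books.tag | books.code | books.id
4 | 6 | 40 | E | X1 | 6
4 | 6 | 5 | F | Z3 | 6
10 | 7 | 60 | B | Z1 | 7
10 | 7 | 8 | A | Z1 | 7
4 | 4 | 9 | E | X2 | 4
4 | 4 | 9 | E | X2 | 4
7 | 7 | 60 | B | Z1 | 7
7 | 7 | 8 | A | Z1 | 7
After WHERE (2 rows):
cities.score | cities.id | books.yr | books.tag | books.code | books.id
10 | 7 | 60 | B | Z1 | 7
7 | 7 | 60 | B | Z1 | 7
After SELECT (2 rows):
cities.score
10
7
After ORDER BY (2 rows):
cities.score
7
10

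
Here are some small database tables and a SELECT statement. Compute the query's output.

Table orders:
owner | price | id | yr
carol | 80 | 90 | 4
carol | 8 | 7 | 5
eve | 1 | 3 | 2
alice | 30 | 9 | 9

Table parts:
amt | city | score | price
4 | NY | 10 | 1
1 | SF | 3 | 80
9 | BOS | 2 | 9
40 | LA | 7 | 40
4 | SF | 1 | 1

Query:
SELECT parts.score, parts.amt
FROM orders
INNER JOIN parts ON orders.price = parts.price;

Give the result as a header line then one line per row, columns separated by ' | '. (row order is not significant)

== RESULT ==
parts.score | parts.amt
3 | 1
10 | 4
1 | 4

Derivation:
After JOIN parts (3 rows):
orders.owner | orders.price | orders.id | orders.yr | parts.amt | parts.city | parts.score | parts.price
carol | 80 | 90 | 4 | 1 | SF | 3 | 80
eve | 1 | 3 | 2 | 4 | NY | 10 | 1
eve | 1 | 3 | 2 | 4 | SF | 1 | 1
After SELECT (3 rows):
parts.score | parts.amt
3 | 1
10 | 4
1 | 4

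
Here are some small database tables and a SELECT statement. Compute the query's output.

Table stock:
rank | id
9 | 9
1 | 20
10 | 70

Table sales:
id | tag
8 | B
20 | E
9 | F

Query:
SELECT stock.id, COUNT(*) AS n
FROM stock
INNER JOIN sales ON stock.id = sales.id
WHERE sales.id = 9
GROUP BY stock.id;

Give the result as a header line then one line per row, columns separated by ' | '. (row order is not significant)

== RESULT ==
stock.id | n
9 | 1

Derivation:
After JOIN sales (2 rows):
stock.rank | stock.id | sales.id | sales.tag
9 | 9 | 9 | F
1 | 20 | 20 | E
After WHERE (1 rows):
stock.rank | stock.id | sales.id | sales.tag
9 | 9 | 9 | F
After GROUP BY (1 rows):
stock.id | n
9 | 1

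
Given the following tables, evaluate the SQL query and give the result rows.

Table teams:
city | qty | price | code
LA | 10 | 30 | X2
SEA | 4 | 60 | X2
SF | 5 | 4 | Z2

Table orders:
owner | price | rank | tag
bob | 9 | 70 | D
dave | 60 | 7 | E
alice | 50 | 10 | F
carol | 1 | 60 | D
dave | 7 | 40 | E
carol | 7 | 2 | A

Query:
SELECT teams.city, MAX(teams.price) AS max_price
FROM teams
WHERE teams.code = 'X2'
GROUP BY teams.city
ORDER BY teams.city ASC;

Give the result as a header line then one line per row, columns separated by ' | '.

After WHERE (2 rows):
teams.city | teams.qty | teams.price | teams.code
LA | 10 | 30 | X2
SEA | 4 | 60 | X2
After GROUP BY (2 rows):
teams.city | max_price
LA | 30
SEA | 60
After ORDER BY (2 rows):
teams.city | max_price
LA | 30
SEA | 60

== RESULT ==
teams.city | max_price
LA | 30
SEA | 60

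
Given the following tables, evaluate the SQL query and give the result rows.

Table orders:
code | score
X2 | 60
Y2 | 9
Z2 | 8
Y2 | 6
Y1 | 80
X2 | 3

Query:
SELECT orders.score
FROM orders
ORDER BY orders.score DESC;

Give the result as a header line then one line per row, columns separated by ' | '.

== RESULT ==
orders.score
80
60
9
8
6
3

Derivation:
After SELECT (6 rows):
orders.score
60
9
8
6
80
3
After ORDER BY (6 rows):
orders.score
80
60
9
8
6
3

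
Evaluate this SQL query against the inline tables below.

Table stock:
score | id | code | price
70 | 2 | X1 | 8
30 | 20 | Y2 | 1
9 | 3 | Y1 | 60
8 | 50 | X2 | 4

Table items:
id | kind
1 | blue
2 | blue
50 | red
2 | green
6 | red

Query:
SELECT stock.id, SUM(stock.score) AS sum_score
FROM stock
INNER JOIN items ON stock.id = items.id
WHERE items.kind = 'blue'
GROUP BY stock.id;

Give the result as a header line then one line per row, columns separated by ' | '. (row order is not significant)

After JOIN items (3 rows):
stock.score | stock.id | stock.code | stock.price | items.id | items.kind
70 | 2 | X1 | 8 | 2 | blue
70 | 2 | X1 | 8 | 2 | green
8 | 50 | X2 | 4 | 50 | red
After WHERE (1 rows):
stock.score | stock.id | stock.code | stock.price | items.id | items.kind
70 | 2 | X1 | 8 | 2 | blue
After GROUP BY (1 rows):
stock.id | sum_score
2 | 70

== RESULT ==
stock.id | sum_score
2 | 70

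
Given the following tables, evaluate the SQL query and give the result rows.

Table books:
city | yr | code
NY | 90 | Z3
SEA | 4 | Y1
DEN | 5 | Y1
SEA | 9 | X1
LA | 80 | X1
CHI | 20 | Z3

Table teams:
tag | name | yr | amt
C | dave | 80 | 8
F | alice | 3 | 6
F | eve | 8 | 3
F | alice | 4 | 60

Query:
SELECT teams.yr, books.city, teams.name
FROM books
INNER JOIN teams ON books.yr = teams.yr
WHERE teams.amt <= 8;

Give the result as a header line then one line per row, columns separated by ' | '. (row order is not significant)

After JOIN teams (2 rows):
books.city | books.yr | books.code | teams.tag | teams.name | teams.yr | teams.amt
SEA | 4 | Y1 | F | alice | 4 | 60
LA | 80 | X1 | C | dave | 80 | 8
After WHERE (1 rows):
books.city | books.yr | books.code | teams.tag | teams.name | teams.yr | teams.amt
LA | 80 | X1 | C | dave | 80 | 8
After SELECT (1 rows):
teams.yr | books.city | teams.name
80 | LA | dave

== RESULT ==
teams.yr | books.city | teams.name
80 | LA | dave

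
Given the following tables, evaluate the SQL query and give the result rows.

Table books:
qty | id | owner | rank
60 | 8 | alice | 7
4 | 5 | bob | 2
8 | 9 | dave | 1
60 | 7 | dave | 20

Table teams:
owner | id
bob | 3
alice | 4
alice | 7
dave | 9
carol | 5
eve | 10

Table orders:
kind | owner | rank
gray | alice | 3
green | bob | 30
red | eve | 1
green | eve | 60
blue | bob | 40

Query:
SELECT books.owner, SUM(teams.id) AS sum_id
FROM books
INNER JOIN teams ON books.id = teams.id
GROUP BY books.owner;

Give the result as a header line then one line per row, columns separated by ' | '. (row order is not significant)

After JOIN teams (3 rows):
books.qty | books.id | books.owner | books.rank | teams.owner | teams.id
4 | 5 | bob | 2 | carol | 5
8 | 9 | dave | 1 | dave | 9
60 | 7 | dave | 20 | alice | 7
After GROUP BY (2 rows):
books.owner | sum_id
bob | 5
dave | 16

== RESULT ==
books.owner | sum_id
bob | 5
dave | 16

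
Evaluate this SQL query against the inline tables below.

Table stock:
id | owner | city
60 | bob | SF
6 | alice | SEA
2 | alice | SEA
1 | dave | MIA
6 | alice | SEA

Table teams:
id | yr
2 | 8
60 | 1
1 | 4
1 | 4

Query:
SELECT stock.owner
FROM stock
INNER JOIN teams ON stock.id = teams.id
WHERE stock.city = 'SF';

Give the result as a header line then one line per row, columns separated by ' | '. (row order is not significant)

== RESULT ==
stock.owner
bob

Derivation:
After JOIN teams (4 rows):
stock.id | stock.owner | stock.city | teams.id | teams.yr
60 | bob | SF | 60 | 1
2 | alice | SEA | 2 | 8
1 | dave | MIA | 1 | 4
1 | dave | MIA | 1 | 4
After WHERE (1 rows):
stock.id | stock.owner | stock.city | teams.id | teams.yr
60 | bob | SF | 60 | 1
After SELECT (1 rows):
stock.owner
bob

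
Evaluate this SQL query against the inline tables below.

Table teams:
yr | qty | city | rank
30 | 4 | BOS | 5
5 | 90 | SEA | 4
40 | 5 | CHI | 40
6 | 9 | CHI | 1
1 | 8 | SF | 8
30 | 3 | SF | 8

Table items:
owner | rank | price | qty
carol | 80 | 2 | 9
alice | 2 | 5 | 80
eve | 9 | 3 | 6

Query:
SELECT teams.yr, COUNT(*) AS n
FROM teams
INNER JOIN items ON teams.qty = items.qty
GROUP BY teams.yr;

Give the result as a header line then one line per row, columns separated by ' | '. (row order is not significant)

== RESULT ==
teams.yr | n
6 | 1

Derivation:
After JOIN items (1 rows):
teams.yr | teams.qty | teams.city | teams.rank | items.owner | items.rank | items.price | items.qty
6 | 9 | CHI | 1 | carol | 80 | 2 | 9
After GROUP BY (1 rows):
teams.yr | n
6 | 1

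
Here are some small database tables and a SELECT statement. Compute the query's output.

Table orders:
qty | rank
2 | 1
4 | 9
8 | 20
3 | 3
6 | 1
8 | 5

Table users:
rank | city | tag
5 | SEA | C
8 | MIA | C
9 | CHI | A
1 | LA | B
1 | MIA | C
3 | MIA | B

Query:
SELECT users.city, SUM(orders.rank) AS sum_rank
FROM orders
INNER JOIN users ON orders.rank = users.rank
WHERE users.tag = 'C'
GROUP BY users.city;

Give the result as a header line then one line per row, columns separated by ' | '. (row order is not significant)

After JOIN users (7 rows):
orders.qty | orders.rank | users.rank | users.city | users.tag
2 | 1 | 1 | LA | B
2 | 1 | 1 | MIA | C
4 | 9 | 9 | CHI | A
3 | 3 | 3 | MIA | B
6 | 1 | 1 | LA | B
6 | 1 | 1 | MIA | C
8 | 5 | 5 | SEA | C
After WHERE (3 rows):
orders.qty | orders.rank | users.rank | users.city | users.tag
2 | 1 | 1 | MIA | C
6 | 1 | 1 | MIA | C
8 | 5 | 5 | SEA | C
After GROUP BY (2 rows):
users.city | sum_rank
MIA | 2
SEA | 5

== RESULT ==
users.city | sum_rank
MIA | 2
SEA | 5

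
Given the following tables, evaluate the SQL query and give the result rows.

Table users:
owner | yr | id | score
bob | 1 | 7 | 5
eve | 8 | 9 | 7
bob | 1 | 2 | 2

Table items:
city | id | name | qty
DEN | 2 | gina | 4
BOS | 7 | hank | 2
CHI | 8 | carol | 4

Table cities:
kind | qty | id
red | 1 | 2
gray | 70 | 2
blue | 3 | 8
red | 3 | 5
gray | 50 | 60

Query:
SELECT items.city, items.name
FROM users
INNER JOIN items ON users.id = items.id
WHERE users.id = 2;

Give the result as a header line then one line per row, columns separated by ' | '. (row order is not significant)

After JOIN items (2 rows):
users.owner | users.yr | users.id | users.score | items.city | items.id | items.name | items.qty
bob | 1 | 7 | 5 | BOS | 7 | hank | 2
bob | 1 | 2 | 2 | DEN | 2 | gina | 4
After WHERE (1 rows):
users.owner | users.yr | users.id | users.score | items.city | items.id | items.name | items.qty
bob | 1 | 2 | 2 | DEN | 2 | gina | 4
After SELECT (1 rows):
items.city | items.name
DEN | gina

== RESULT ==
items.city | items.name
DEN | gina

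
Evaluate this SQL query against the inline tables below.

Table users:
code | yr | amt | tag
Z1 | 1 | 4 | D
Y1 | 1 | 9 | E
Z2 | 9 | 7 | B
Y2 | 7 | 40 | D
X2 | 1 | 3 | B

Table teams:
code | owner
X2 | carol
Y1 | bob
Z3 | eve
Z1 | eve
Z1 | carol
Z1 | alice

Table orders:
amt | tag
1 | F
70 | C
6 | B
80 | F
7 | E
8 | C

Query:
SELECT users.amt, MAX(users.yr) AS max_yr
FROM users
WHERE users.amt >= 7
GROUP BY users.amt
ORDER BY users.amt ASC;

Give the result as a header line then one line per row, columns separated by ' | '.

== RESULT ==
users.amt | max_yr
7 | 9
9 | 1
40 | 7

Derivation:
After WHERE (3 rows):
users.code | users.yr | users.amt | users.tag
Y1 | 1 | 9 | E
Z2 | 9 | 7 | B
Y2 | 7 | 40 | D
After GROUP BY (3 rows):
users.amt | max_yr
9 | 1
7 | 9
40 | 7
After ORDER BY (3 rows):
users.amt | max_yr
7 | 9
9 | 1
40 | 7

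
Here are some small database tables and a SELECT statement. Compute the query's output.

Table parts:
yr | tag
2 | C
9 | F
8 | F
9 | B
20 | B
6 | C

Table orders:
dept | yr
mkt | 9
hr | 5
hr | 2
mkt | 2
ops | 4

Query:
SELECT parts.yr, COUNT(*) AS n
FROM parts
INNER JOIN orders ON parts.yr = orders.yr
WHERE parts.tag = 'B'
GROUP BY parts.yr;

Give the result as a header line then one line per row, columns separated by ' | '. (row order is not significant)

== RESULT ==
parts.yr | n
9 | 1

Derivation:
After JOIN orders (4 rows):
parts.yr | parts.tag | orders.dept | orders.yr
2 | C | hr | 2
2 | C | mkt | 2
9 | F | mkt | 9
9 | B | mkt | 9
After WHERE (1 rows):
parts.yr | parts.tag | orders.dept | orders.yr
9 | B | mkt | 9
After GROUP BY (1 rows):
parts.yr | n
9 | 1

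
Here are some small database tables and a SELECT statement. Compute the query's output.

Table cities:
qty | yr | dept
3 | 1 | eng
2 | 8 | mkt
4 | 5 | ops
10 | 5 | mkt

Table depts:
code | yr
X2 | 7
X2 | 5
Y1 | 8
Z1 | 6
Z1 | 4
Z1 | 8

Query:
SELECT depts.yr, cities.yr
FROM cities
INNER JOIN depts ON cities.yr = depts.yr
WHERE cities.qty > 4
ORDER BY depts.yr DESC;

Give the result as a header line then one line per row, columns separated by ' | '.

After JOIN depts (4 rows):
cities.qty | cities.yr | cities.dept | depts.code | depts.yr
2 | 8 | mkt | Y1 | 8
2 | 8 | mkt | Z1 | 8
4 | 5 | ops | X2 | 5
10 | 5 | mkt | X2 | 5
After WHERE (1 rows):
cities.qty | cities.yr | cities.dept | depts.code | depts.yr
10 | 5 | mkt | X2 | 5
After SELECT (1 rows):
depts.yr | cities.yr
5 | 5
After ORDER BY (1 rows):
depts.yr | cities.yr
5 | 5

== RESULT ==
depts.yr | cities.yr
5 | 5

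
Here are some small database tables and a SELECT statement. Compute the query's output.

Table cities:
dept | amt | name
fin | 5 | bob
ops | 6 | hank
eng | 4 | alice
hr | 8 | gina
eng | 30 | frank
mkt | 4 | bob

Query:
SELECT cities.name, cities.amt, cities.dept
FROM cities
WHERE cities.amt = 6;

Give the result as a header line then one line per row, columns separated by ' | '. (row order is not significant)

== RESULT ==
cities.name | cities.amt | cities.dept
hank | 6 | ops

Derivation:
After WHERE (1 rows):
cities.dept | cities.amt | cities.name
ops | 6 | hank
After SELECT (1 rows):
cities.name | cities.amt | cities.dept
hank | 6 | ops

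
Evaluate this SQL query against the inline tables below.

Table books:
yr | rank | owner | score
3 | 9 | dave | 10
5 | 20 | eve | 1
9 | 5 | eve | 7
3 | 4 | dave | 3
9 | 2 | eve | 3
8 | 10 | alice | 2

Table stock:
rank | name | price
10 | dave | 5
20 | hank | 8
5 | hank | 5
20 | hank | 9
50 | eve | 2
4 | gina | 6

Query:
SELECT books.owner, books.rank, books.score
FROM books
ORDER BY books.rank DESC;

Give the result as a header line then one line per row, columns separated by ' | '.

After SELECT (6 rows):
books.owner | books.rank | books.score
dave | 9 | 10
eve | 20 | 1
eve | 5 | 7
dave | 4 | 3
eve | 2 | 3
alice | 10 | 2
After ORDER BY (6 rows):
books.owner | books.rank | books.score
eve | 20 | 1
alice | 10 | 2
dave | 9 | 10
eve | 5 | 7
dave | 4 | 3
eve | 2 | 3

== RESULT ==
books.owner | books.rank | books.score
eve | 20 | 1
alice | 10 | 2
dave | 9 | 10
eve | 5 | 7
dave | 4 | 3
eve | 2 | 3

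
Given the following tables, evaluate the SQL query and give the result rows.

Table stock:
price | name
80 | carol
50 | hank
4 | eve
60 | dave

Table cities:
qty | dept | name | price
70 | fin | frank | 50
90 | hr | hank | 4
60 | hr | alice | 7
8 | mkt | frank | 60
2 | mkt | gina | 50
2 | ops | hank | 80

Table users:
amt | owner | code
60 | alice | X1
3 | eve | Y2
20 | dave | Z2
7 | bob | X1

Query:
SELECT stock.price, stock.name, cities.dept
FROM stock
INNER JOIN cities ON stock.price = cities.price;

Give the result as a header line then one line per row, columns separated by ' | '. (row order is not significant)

== RESULT ==
stock.price | stock.name | cities.dept
80 | carol | ops
50 | hank | fin
50 | hank | mkt
4 | eve | hr
60 | dave | mkt

Derivation:
After JOIN cities (5 rows):
stock.price | stock.name | cities.qty | cities.dept | cities.name | cities.price
80 | carol | 2 | ops | hank | 80
50 | hank | 70 | fin | frank | 50
50 | hank | 2 | mkt | gina | 50
4 | eve | 90 | hr | hank | 4
60 | dave | 8 | mkt | frank | 60
After SELECT (5 rows):
stock.price | stock.name | cities.dept
80 | carol | ops
50 | hank | fin
50 | hank | mkt
4 | eve | hr
60 | dave | mkt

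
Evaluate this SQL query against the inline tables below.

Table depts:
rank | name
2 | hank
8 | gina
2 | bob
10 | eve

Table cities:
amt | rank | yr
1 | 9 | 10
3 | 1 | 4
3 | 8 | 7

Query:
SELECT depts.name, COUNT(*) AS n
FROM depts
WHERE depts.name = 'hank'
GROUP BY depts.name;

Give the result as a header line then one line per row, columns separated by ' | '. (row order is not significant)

== RESULT ==
depts.name | n
hank | 1

Derivation:
After WHERE (1 rows):
depts.rank | depts.name
2 | hank
After GROUP BY (1 rows):
depts.name | n
hank | 1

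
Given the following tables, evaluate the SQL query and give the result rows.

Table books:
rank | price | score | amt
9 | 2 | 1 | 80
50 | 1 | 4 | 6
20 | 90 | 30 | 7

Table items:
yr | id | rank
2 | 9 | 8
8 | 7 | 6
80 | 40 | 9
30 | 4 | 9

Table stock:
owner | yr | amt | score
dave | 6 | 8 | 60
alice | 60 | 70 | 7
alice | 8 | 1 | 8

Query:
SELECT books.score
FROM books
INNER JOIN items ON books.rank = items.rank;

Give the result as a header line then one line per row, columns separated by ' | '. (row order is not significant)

After JOIN items (2 rows):
books.rank | books.price | books.score | books.amt | items.yr | items.id | items.rank
9 | 2 | 1 | 80 | 80 | 40 | 9
9 | 2 | 1 | 80 | 30 | 4 | 9
After SELECT (2 rows):
books.score
1
1

== RESULT ==
books.score
1
1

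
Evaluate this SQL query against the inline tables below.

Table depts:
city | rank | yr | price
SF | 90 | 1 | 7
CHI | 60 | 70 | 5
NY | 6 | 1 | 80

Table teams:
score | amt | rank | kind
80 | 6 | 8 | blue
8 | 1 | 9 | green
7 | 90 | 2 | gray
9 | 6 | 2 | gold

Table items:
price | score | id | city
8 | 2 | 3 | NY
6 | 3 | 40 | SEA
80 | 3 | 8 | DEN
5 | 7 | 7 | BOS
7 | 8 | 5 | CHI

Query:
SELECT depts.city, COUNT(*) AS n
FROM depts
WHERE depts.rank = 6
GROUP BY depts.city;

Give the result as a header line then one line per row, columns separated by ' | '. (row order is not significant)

After WHERE (1 rows):
depts.city | depts.rank | depts.yr | depts.price
NY | 6 | 1 | 80
After GROUP BY (1 rows):
depts.city | n
NY | 1

== RESULT ==
depts.city | n
NY | 1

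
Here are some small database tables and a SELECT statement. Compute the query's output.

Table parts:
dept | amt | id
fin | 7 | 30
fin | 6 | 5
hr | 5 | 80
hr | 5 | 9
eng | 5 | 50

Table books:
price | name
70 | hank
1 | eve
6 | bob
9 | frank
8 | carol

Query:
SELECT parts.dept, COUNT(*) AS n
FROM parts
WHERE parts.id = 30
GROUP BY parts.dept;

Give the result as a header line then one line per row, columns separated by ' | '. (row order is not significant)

== RESULT ==
parts.dept | n
fin | 1

Derivation:
After WHERE (1 rows):
parts.dept | parts.amt | parts.id
fin | 7 | 30
After GROUP BY (1 rows):
parts.dept | n
fin | 1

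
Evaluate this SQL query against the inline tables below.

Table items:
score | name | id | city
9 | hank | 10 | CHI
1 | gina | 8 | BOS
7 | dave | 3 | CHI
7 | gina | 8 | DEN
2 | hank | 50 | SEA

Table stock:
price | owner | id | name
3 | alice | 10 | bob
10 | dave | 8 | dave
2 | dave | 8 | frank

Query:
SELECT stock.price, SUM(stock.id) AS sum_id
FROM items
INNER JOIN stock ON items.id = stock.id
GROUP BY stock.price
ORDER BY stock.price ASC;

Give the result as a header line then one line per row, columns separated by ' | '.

After JOIN stock (5 rows):
items.score | items.name | items.id | items.city | stock.price | stock.owner | stock.id | stock.name
9 | hank | 10 | CHI | 3 | alice | 10 | bob
1 | gina | 8 | BOS | 10 | dave | 8 | dave
1 | gina | 8 | BOS | 2 | dave | 8 | frank
7 | gina | 8 | DEN | 10 | dave | 8 | dave
7 | gina | 8 | DEN | 2 | dave | 8 | frank
After GROUP BY (3 rows):
stock.price | sum_id
3 | 10
10 | 16
2 | 16
After ORDER BY (3 rows):
stock.price | sum_id
2 | 16
3 | 10
10 | 16

== RESULT ==
stock.price | sum_id
2 | 16
3 | 10
10 | 16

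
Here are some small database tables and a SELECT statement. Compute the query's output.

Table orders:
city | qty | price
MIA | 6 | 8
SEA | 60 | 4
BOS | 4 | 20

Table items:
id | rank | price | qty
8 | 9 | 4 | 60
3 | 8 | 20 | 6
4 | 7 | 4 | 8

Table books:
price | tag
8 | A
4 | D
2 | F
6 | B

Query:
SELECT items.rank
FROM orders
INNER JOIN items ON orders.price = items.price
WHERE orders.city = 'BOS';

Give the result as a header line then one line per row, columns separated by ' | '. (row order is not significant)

After JOIN items (3 rows):
orders.city | orders.qty | orders.price | items.id | items.rank | items.price | items.qty
SEA | 60 | 4 | 8 | 9 | 4 | 60
SEA | 60 | 4 | 4 | 7 | 4 | 8
BOS | 4 | 20 | 3 | 8 | 20 | 6
After WHERE (1 rows):
orders.city | orders.qty | orders.price | items.id | items.rank | items.price | items.qty
BOS | 4 | 20 | 3 | 8 | 20 | 6
After SELECT (1 rows):
items.rank
8

== RESULT ==
items.rank
8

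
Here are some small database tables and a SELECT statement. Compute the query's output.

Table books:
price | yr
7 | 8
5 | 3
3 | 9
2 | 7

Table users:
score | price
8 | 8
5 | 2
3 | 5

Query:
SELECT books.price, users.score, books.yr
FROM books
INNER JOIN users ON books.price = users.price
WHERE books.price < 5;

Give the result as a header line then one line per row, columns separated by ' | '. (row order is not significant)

After JOIN users (2 rows):
books.price | books.yr | users.score | users.price
5 | 3 | 3 | 5
2 | 7 | 5 | 2
After WHERE (1 rows):
books.price | books.yr | users.score | users.price
2 | 7 | 5 | 2
After SELECT (1 rows):
books.price | users.score | books.yr
2 | 5 | 7

== RESULT ==
books.price | users.score | books.yr
2 | 5 | 7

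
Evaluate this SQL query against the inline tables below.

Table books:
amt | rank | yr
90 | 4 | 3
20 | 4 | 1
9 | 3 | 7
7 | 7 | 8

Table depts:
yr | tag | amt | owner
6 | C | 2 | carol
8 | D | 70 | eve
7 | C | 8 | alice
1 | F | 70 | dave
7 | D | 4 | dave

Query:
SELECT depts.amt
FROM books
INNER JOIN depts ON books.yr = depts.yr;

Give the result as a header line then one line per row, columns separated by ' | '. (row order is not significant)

After JOIN depts (4 rows):
books.amt | books.rank | books.yr | depts.yr | depts.tag | depts.amt | depts.owner
20 | 4 | 1 | 1 | F | 70 | dave
9 | 3 | 7 | 7 | C | 8 | alice
9 | 3 | 7 | 7 | D | 4 | dave
7 | 7 | 8 | 8 | D | 70 | eve
After SELECT (4 rows):
depts.amt
70
8
4
70

== RESULT ==
depts.amt
70
8
4
70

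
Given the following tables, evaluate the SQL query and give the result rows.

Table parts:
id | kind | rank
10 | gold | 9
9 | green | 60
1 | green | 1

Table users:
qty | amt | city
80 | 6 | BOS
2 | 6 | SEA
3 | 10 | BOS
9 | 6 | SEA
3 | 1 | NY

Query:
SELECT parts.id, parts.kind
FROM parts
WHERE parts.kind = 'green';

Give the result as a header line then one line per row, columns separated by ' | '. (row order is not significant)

After WHERE (2 rows):
parts.id | parts.kind | parts.rank
9 | green | 60
1 | green | 1
After SELECT (2 rows):
parts.id | parts.kind
9 | green
1 | green

== RESULT ==
parts.id | parts.kind
9 | green
1 | green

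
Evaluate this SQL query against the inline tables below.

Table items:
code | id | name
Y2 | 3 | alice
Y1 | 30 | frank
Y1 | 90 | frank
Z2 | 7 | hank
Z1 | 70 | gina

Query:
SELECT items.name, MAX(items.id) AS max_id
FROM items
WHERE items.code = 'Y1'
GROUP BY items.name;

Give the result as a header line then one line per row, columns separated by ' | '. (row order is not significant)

After WHERE (2 rows):
items.code | items.id | items.name
Y1 | 30 | frank
Y1 | 90 | frank
After GROUP BY (1 rows):
items.name | max_id
frank | 90

== RESULT ==
items.name | max_id
frank | 90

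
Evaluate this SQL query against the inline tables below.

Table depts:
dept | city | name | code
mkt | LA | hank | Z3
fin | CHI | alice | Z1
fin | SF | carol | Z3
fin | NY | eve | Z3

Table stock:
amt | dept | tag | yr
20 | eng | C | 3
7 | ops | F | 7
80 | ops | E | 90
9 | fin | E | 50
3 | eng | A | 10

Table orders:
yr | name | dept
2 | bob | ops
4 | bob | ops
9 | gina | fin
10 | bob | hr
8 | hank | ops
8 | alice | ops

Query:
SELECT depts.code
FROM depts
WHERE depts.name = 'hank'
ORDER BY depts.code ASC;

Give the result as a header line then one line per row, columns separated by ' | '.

== RESULT ==
depts.code
Z3

Derivation:
After WHERE (1 rows):
depts.dept | depts.city | depts.name | depts.code
mkt | LA | hank | Z3
After SELECT (1 rows):
depts.code
Z3
After ORDER BY (1 rows):
depts.code
Z3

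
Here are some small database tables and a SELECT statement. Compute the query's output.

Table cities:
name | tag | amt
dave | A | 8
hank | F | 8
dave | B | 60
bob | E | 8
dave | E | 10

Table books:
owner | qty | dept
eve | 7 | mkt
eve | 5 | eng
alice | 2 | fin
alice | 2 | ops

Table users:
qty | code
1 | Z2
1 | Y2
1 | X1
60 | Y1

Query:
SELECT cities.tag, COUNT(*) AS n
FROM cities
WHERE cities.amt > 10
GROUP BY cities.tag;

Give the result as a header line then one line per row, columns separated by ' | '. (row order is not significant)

== RESULT ==
cities.tag | n
B | 1

Derivation:
After WHERE (1 rows):
cities.name | cities.tag | cities.amt
dave | B | 60
After GROUP BY (1 rows):
cities.tag | n
B | 1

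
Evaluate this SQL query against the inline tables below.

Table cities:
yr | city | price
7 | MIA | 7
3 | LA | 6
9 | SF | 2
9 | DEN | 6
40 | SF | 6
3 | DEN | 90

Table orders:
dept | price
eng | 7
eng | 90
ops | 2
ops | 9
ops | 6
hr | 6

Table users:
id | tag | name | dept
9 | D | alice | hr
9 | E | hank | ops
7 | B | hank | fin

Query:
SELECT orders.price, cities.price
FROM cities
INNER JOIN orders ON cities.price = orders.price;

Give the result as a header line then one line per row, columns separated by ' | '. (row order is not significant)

== RESULT ==
orders.price | cities.price
7 | 7
6 | 6
6 | 6
2 | 2
6 | 6
6 | 6
6 | 6
6 | 6
90 | 90

Derivation:
After JOIN orders (9 rows):
cities.yr | cities.city | cities.price | orders.dept | orders.price
7 | MIA | 7 | eng | 7
3 | LA | 6 | ops | 6
3 | LA | 6 | hr | 6
9 | SF | 2 | ops | 2
9 | DEN | 6 | ops | 6
9 | DEN | 6 | hr | 6
40 | SF | 6 | ops | 6
40 | SF | 6 | hr | 6
3 | DEN | 90 | eng | 90
After SELECT (9 rows):
orders.price | cities.price
7 | 7
6 | 6
6 | 6
2 | 2
6 | 6
6 | 6
6 | 6
6 | 6
90 | 90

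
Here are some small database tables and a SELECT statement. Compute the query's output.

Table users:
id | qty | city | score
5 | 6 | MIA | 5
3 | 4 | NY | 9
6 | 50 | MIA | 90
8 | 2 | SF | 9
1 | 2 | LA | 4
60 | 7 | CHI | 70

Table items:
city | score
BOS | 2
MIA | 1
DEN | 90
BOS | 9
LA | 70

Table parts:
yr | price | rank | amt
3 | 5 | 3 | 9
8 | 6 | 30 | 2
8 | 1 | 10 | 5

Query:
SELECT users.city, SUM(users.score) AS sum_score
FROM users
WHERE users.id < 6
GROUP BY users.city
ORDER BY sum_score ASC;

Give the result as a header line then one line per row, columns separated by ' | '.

After WHERE (3 rows):
users.id | users.qty | users.city | users.score
5 | 6 | MIA | 5
3 | 4 | NY | 9
1 | 2 | LA | 4
After GROUP BY (3 rows):
users.city | sum_score
MIA | 5
NY | 9
LA | 4
After ORDER BY (3 rows):
users.city | sum_score
LA | 4
MIA | 5
NY | 9

== RESULT ==
users.city | sum_score
LA | 4
MIA | 5
NY | 9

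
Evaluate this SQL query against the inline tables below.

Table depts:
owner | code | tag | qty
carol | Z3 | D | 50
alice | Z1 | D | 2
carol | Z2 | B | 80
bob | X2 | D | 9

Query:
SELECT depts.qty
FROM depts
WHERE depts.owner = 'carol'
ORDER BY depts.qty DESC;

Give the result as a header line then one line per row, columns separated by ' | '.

After WHERE (2 rows):
depts.owner | depts.code | depts.tag | depts.qty
carol | Z3 | D | 50
carol | Z2 | B | 80
After SELECT (2 rows):
depts.qty
50
80
After ORDER BY (2 rows):
depts.qty
80
50

== RESULT ==
depts.qty
80
50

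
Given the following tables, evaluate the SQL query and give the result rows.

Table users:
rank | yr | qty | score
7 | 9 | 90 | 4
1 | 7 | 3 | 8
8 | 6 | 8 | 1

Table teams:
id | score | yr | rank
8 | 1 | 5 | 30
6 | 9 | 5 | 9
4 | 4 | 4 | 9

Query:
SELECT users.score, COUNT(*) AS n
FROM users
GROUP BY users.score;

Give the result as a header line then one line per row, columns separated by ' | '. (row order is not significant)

== RESULT ==
users.score | n
4 | 1
8 | 1
1 | 1

Derivation:
After GROUP BY (3 rows):
users.score | n
4 | 1
8 | 1
1 | 1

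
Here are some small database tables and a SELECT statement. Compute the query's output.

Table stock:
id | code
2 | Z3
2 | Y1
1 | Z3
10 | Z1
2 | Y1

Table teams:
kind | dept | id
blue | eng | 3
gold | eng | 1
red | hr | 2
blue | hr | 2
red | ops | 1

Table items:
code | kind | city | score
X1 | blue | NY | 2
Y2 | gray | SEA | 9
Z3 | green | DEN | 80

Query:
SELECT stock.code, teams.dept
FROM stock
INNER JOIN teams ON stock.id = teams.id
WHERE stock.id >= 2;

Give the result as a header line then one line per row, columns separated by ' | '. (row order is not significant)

== RESULT ==
stock.code | teams.dept
Z3 | hr
Z3 | hr
Y1 | hr
Y1 | hr
Y1 | hr
Y1 | hr

Derivation:
After JOIN teams (8 rows):
stock.id | stock.code | teams.kind | teams.dept | teams.id
2 | Z3 | red | hr | 2
2 | Z3 | blue | hr | 2
2 | Y1 | red | hr | 2
2 | Y1 | blue | hr | 2
1 | Z3 | gold | eng | 1
1 | Z3 | red | ops | 1
2 | Y1 | red | hr | 2
2 | Y1 | blue | hr | 2
After WHERE (6 rows):
stock.id | stock.code | teams.kind | teams.dept | teams.id
2 | Z3 | red | hr | 2
2 | Z3 | blue | hr | 2
2 | Y1 | red | hr | 2
2 | Y1 | blue | hr | 2
2 | Y1 | red | hr | 2
2 | Y1 | blue | hr | 2
After SELECT (6 rows):
stock.code | teams.dept
Z3 | hr
Z3 | hr
Y1 | hr
Y1 | hr
Y1 | hr
Y1 | hr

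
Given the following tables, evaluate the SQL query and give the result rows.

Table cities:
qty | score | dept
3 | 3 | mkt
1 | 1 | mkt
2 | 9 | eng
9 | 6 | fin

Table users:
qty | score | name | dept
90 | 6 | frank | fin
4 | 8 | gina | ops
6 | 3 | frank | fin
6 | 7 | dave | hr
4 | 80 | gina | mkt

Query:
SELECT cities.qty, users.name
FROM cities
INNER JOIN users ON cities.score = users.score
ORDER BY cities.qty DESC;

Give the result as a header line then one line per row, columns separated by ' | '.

After JOIN users (2 rows):
cities.qty | cities.score | cities.dept | users.qty | users.score | users.name | users.dept
3 | 3 | mkt | 6 | 3 | frank | fin
9 | 6 | fin | 90 | 6 | frank | fin
After SELECT (2 rows):
cities.qty | users.name
3 | frank
9 | frank
After ORDER BY (2 rows):
cities.qty | users.name
9 | frank
3 | frank

== RESULT ==
cities.qty | users.name
9 | frank
3 | frank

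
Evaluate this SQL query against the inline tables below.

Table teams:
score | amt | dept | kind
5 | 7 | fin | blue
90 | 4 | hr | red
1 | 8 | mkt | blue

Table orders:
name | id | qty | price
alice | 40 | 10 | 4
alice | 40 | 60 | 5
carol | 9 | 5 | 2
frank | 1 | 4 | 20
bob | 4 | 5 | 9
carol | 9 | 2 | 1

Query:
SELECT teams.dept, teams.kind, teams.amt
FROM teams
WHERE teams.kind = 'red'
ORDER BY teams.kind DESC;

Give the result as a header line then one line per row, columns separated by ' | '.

== RESULT ==
teams.dept | teams.kind | teams.amt
hr | red | 4

Derivation:
After WHERE (1 rows):
teams.score | teams.amt | teams.dept | teams.kind
90 | 4 | hr | red
After SELECT (1 rows):
teams.dept | teams.kind | teams.amt
hr | red | 4
After ORDER BY (1 rows):
teams.dept | teams.kind | teams.amt
hr | red | 4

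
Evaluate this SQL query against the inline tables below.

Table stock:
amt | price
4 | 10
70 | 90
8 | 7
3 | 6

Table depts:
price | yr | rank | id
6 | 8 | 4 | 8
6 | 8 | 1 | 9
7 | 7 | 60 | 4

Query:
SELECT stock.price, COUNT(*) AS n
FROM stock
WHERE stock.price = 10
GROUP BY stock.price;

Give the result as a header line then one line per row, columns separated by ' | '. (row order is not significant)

After WHERE (1 rows):
stock.amt | stock.price
4 | 10
After GROUP BY (1 rows):
stock.price | n
10 | 1

== RESULT ==
stock.price | n
10 | 1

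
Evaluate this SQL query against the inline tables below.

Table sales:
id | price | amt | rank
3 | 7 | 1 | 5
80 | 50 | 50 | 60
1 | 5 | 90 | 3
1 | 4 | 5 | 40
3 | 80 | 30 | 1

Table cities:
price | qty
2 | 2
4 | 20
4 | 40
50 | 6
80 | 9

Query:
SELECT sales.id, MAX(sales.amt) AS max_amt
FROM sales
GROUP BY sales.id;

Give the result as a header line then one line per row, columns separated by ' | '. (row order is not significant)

After GROUP BY (3 rows):
sales.id | max_amt
3 | 30
80 | 50
1 | 90

== RESULT ==
sales.id | max_amt
3 | 30
80 | 50
1 | 90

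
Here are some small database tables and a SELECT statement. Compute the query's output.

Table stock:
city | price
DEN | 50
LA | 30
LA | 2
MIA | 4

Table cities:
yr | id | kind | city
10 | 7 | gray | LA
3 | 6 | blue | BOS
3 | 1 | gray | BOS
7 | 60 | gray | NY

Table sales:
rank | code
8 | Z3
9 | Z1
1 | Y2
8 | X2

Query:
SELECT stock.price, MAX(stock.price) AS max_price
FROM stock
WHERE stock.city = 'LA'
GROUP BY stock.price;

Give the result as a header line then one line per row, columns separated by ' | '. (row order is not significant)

After WHERE (2 rows):
stock.city | stock.price
LA | 30
LA | 2
After GROUP BY (2 rows):
stock.price | max_price
30 | 30
2 | 2

== RESULT ==
stock.price | max_price
30 | 30
2 | 2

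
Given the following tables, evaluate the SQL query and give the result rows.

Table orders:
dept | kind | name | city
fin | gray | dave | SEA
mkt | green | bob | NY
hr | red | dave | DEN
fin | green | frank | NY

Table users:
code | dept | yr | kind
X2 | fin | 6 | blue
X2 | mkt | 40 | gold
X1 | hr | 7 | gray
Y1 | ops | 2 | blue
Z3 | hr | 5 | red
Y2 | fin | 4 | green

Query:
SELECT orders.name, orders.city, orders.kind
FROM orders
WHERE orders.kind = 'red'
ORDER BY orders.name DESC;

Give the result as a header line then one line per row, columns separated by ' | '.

== RESULT ==
orders.name | orders.city | orders.kind
dave | DEN | red

Derivation:
After WHERE (1 rows):
orders.dept | orders.kind | orders.name | orders.city
hr | red | dave | DEN
After SELECT (1 rows):
orders.name | orders.city | orders.kind
dave | DEN | red
After ORDER BY (1 rows):
orders.name | orders.city | orders.kind
dave | DEN | red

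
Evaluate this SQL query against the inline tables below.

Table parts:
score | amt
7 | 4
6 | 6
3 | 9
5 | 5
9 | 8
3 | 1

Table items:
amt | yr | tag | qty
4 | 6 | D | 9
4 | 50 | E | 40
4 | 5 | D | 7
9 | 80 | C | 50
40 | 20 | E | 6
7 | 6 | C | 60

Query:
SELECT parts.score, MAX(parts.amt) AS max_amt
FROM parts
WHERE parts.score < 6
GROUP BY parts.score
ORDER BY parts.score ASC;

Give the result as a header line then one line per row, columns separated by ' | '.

== RESULT ==
parts.score | max_amt
3 | 9
5 | 5

Derivation:
After WHERE (3 rows):
parts.score | parts.amt
3 | 9
5 | 5
3 | 1
After GROUP BY (2 rows):
parts.score | max_amt
3 | 9
5 | 5
After ORDER BY (2 rows):
parts.score | max_amt
3 | 9
5 | 5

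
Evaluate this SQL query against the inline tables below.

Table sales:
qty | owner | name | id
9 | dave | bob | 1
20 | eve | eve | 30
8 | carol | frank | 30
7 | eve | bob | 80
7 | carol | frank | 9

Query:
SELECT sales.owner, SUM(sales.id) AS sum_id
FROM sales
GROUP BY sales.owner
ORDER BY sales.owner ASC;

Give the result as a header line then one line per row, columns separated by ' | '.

== RESULT ==
sales.owner | sum_id
carol | 39
dave | 1
eve | 110

Derivation:
After GROUP BY (3 rows):
sales.owner | sum_id
dave | 1
eve | 110
carol | 39
After ORDER BY (3 rows):
sales.owner | sum_id
carol | 39
dave | 1
eve | 110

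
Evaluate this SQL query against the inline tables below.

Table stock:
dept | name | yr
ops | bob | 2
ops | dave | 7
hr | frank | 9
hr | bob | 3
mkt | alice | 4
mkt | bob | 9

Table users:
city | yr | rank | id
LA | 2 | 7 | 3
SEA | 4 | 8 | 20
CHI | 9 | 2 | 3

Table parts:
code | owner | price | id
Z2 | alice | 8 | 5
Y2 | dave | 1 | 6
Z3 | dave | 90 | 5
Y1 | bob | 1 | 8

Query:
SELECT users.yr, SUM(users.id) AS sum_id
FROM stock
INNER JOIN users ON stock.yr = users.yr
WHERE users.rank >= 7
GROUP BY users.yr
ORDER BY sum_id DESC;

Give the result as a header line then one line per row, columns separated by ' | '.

== RESULT ==
users.yr | sum_id
4 | 20
2 | 3

Derivation:
After JOIN users (4 rows):
stock.dept | stock.name | stock.yr | users.city | users.yr | users.rank | users.id
ops | bob | 2 | LA | 2 | 7 | 3
hr | frank | 9 | CHI | 9 | 2 | 3
mkt | alice | 4 | SEA | 4 | 8 | 20
mkt | bob | 9 | CHI | 9 | 2 | 3
After WHERE (2 rows):
stock.dept | stock.name | stock.yr | users.city | users.yr | users.rank | users.id
ops | bob | 2 | LA | 2 | 7 | 3
mkt | alice | 4 | SEA | 4 | 8 | 20
After GROUP BY (2 rows):
users.yr | sum_id
2 | 3
4 | 20
After ORDER BY (2 rows):
users.yr | sum_id
4 | 20
2 | 3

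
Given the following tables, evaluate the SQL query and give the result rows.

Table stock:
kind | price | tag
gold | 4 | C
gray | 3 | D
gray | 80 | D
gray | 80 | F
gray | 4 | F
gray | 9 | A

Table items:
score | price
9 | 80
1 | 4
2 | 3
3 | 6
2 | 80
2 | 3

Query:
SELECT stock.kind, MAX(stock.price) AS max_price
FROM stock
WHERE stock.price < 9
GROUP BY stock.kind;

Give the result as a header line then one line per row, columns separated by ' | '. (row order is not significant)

After WHERE (3 rows):
stock.kind | stock.price | stock.tag
gold | 4 | C
gray | 3 | D
gray | 4 | F
After GROUP BY (2 rows):
stock.kind | max_price
gold | 4
gray | 4

== RESULT ==
stock.kind | max_price
gold | 4
gray | 4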